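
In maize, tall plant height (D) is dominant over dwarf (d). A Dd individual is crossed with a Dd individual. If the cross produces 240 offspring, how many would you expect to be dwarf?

Punnett square for Dd × Dd:
Offspring genotypes: 1 DD, 2 Dd, 1 dd
tall: 3, dwarf: 1
dwarf: 1 out of 4 → fraction 1/4
Expected count = 1/4 × 240 = 60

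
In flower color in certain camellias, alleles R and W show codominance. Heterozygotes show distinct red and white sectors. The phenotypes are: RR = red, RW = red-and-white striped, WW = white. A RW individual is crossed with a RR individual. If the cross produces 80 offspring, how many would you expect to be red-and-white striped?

Punnett square for RW × RR:
Offspring genotypes: 2 RR, 2 RW
Phenotype counts: 2 red, 2 red-and-white striped
red-and-white striped: 2 out of 4 → fraction 1/2
Expected count = 1/2 × 80 = 40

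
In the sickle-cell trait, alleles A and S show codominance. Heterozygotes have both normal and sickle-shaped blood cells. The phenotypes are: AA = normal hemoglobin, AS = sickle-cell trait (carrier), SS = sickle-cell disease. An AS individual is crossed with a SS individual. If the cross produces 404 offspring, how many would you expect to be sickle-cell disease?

Punnett square for AS × SS:
Offspring genotypes: 2 AS, 2 SS
Phenotype counts: 2 sickle-cell trait (carrier), 2 sickle-cell disease
sickle-cell disease: 2 out of 4 → fraction 1/2
Expected count = 1/2 × 404 = 202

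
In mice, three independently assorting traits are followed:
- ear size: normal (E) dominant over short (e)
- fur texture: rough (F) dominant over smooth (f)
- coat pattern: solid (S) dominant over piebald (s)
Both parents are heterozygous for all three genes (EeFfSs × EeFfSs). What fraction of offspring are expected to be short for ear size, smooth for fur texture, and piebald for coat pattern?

Trihybrid cross: EeFfSs × EeFfSs
Each trait segregates independently with a 3:1 phenotypic ratio, so each gene contributes 3/4 (dominant) or 1/4 (recessive).
Target: short (ear size), smooth (fur texture), piebald (coat pattern)
Probability = product of independent per-trait probabilities
= 1/4 × 1/4 × 1/4 = 1/64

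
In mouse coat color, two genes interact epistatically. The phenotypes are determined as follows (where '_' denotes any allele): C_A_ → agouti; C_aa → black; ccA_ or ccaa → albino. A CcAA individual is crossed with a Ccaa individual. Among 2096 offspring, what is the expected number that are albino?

Cross: CcAA × Ccaa — consider each gene separately:
C gene: Cc × Cc → 1 CC, 2 Cc, 1 cc → 3 C_ : 1 cc (out of 4)
A gene: AA × aa → 4 Aa → 4 A_ (out of 4)
Genotype classes (out of 4 × 4 = 16): C_A_ = 3×4 = 12; ccA_ = 1×4 = 4
Apply the phenotype rules: C_A_ (12) → agouti; ccA_ (4) → albino
Phenotype counts (out of 16): 12 agouti, 4 albino
albino: 4 out of 16 → fraction 1/4
Expected count = 1/4 × 2096 = 524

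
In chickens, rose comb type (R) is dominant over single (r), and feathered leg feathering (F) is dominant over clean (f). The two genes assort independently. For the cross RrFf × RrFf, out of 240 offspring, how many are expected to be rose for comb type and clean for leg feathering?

Dihybrid cross RrFf × RrFf — consider each gene separately:
comb type: Rr × Rr → 1 RR, 2 Rr, 1 rr → 3 R_ : 1 rr (out of 4)
leg feathering: Ff × Ff → 1 FF, 2 Ff, 1 ff → 3 F_ : 1 ff (out of 4)
Looking for: rose (R_) and clean (ff)
P(rose) = 3/4, P(clean) = 1/4
P(both) = 3/4 × 1/4 = 3/16
Expected count = 3/16 × 240 = 45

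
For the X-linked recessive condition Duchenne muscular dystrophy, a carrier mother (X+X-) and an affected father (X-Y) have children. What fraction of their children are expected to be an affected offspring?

Cross: X+X- × X-Y
Offspring: 1 X+X-, 1 X+Y, 1 X-X-, 1 X-Y
Probability of an affected offspring: 2/4 = 1/2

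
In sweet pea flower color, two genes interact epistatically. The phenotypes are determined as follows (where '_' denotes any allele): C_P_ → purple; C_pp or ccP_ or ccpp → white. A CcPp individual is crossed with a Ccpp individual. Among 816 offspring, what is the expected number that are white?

Cross: CcPp × Ccpp — consider each gene separately:
C gene: Cc × Cc → 1 CC, 2 Cc, 1 cc → 3 C_ : 1 cc (out of 4)
P gene: Pp × pp → 2 Pp, 2 pp → 2 P_ : 2 pp (out of 4)
Genotype classes (out of 4 × 4 = 16): C_P_ = 3×2 = 6; C_pp = 3×2 = 6; ccP_ = 1×2 = 2; ccpp = 1×2 = 2
Apply the phenotype rules: C_P_ (6) → purple; C_pp (6) + ccP_ (2) + ccpp (2) → white
Phenotype counts (out of 16): 6 purple, 10 white
white: 10 out of 16 → fraction 5/8
Expected count = 5/8 × 816 = 510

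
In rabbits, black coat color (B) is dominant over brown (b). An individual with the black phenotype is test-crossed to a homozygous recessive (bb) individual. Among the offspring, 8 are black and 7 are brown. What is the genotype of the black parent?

Test cross: ? × bb
Offspring: 8 black, 7 brown — approximately 1:1.
A 1:1 ratio in a test cross indicates the unknown parent is heterozygous (Bb).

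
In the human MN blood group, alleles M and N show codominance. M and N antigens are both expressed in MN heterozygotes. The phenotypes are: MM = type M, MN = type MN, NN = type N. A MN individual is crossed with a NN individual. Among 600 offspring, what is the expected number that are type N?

Punnett square for MN × NN:
Offspring genotypes: 2 MN, 2 NN
Phenotype counts: 2 type MN, 2 type N
type N: 2 out of 4 → fraction 1/2
Expected count = 1/2 × 600 = 300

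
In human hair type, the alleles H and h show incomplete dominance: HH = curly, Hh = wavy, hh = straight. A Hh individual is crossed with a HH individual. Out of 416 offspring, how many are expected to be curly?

Punnett square for Hh × HH:
Offspring genotypes: 2 HH, 2 Hh
Phenotype counts: 2 curly, 2 wavy
curly: 2 out of 4 → fraction 1/2
Expected count = 1/2 × 416 = 208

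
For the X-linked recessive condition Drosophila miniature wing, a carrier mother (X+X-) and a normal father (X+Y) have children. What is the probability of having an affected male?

Cross: X+X- × X+Y
Offspring: 1 X+X+, 1 X+Y, 1 X+X-, 1 X-Y
Probability of an affected male: 1/4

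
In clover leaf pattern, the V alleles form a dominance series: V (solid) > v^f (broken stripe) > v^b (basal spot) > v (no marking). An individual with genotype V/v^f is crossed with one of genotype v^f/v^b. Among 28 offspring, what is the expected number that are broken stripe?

Cross: V/v^f × v^f/v^b
Allele dominance: V > v^f > v^b > v
Offspring genotypes: 1 V/v^f, 1 V/v^b, 1 v^f/v^f, 1 v^f/v^b
Phenotype counts: 2 solid, 2 broken stripe
broken stripe: 2 out of 4 → fraction 1/2
Expected count = 1/2 × 28 = 14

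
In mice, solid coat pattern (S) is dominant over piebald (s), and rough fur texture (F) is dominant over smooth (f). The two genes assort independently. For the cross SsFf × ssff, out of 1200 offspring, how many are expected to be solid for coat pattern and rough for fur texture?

Dihybrid cross SsFf × ssff — consider each gene separately:
coat pattern: Ss × ss → 2 Ss, 2 ss → 2 S_ : 2 ss (out of 4)
fur texture: Ff × ff → 2 Ff, 2 ff → 2 F_ : 2 ff (out of 4)
Looking for: solid (S_) and rough (F_)
P(solid) = 2/4, P(rough) = 2/4
P(both) = 2/4 × 2/4 = 4/16 = 1/4
Expected count = 1/4 × 1200 = 300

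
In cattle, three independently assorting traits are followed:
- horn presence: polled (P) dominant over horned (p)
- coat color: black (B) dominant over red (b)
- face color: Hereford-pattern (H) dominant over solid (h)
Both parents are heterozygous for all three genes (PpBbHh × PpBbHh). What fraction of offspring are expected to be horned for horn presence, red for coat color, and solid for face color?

Trihybrid cross: PpBbHh × PpBbHh
Each trait segregates independently with a 3:1 phenotypic ratio, so each gene contributes 3/4 (dominant) or 1/4 (recessive).
Target: horned (horn presence), red (coat color), solid (face color)
Probability = product of independent per-trait probabilities
= 1/4 × 1/4 × 1/4 = 1/64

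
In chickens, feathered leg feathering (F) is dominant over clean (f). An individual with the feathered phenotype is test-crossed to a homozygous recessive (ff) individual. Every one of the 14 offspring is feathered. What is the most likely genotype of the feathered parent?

Test cross: ? × ff
All offspring are feathered.
If the unknown parent were heterozygous (Ff), about half of 14 offspring would be clean; none are. The unknown parent is most likely homozygous dominant (FF).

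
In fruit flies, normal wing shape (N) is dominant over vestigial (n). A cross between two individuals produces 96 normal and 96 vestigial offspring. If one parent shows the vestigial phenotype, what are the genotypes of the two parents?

Observed offspring: 96 normal, 96 vestigial
The observed ratio simplifies to 1:1. One parent shows vestigial, so its genotype must be nn. A 1:1 offspring split requires the other parent to be heterozygous (Nn).
Parent genotypes: nn × Nn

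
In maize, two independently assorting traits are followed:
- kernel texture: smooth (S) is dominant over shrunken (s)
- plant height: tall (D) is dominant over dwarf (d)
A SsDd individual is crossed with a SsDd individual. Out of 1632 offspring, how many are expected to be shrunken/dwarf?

Dihybrid cross SsDd × SsDd — consider each gene separately:
kernel texture: Ss × Ss → 1 SS, 2 Ss, 1 ss → 3 S_ : 1 ss (out of 4)
plant height: Dd × Dd → 1 DD, 2 Dd, 1 dd → 3 D_ : 1 dd (out of 4)
Combine (counts out of 4 × 4 = 16): smooth/tall (S_D_) = 3×3 = 9; smooth/dwarf (S_dd) = 3×1 = 3; shrunken/tall (ssD_) = 1×3 = 3; shrunken/dwarf (ssdd) = 1×1 = 1
Phenotype counts (out of 16): 9 smooth/tall, 3 smooth/dwarf, 3 shrunken/tall, 1 shrunken/dwarf
shrunken/dwarf: 1 out of 16 → fraction 1/16
Expected count = 1/16 × 1632 = 102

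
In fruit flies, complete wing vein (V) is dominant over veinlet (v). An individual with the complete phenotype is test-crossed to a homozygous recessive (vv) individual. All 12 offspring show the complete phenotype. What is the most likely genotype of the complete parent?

Test cross: ? × vv
All offspring are complete.
If the unknown parent were heterozygous (Vv), about half of 12 offspring would be veinlet; none are. The unknown parent is most likely homozygous dominant (VV).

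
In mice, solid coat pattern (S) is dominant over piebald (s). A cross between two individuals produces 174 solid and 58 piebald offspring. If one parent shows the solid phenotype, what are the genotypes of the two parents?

Observed offspring: 174 solid, 58 piebald
The observed ratio simplifies to 3:1. Piebald (ss) offspring appear, so each parent must contribute one s allele. The parent stated to show solid carries S, so it is Ss. The other parent is then either Ss or ss: Ss × ss would give a 1:1 split, whereas Ss × Ss gives 3:1 — matching the data. So both parents are heterozygous (Ss × Ss).
Parent genotypes: Ss × Ss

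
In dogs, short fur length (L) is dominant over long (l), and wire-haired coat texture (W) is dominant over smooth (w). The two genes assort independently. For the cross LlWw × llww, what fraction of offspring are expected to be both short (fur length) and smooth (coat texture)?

Dihybrid cross LlWw × llww — consider each gene separately:
fur length: Ll × ll → 2 Ll, 2 ll → 2 L_ : 2 ll (out of 4)
coat texture: Ww × ww → 2 Ww, 2 ww → 2 W_ : 2 ww (out of 4)
Looking for: short (L_) and smooth (ww)
P(short) = 2/4, P(smooth) = 2/4
P(both) = 2/4 × 2/4 = 4/16 = 1/4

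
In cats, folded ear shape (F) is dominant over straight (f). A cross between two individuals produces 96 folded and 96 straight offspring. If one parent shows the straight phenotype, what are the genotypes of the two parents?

Observed offspring: 96 folded, 96 straight
The observed ratio simplifies to 1:1. One parent shows straight, so its genotype must be ff. A 1:1 offspring split requires the other parent to be heterozygous (Ff).
Parent genotypes: ff × Ff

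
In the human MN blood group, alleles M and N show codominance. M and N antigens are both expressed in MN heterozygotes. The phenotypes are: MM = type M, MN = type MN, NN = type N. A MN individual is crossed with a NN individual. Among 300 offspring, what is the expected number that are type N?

Punnett square for MN × NN:
Offspring genotypes: 2 MN, 2 NN
Phenotype counts: 2 type MN, 2 type N
type N: 2 out of 4 → fraction 1/2
Expected count = 1/2 × 300 = 150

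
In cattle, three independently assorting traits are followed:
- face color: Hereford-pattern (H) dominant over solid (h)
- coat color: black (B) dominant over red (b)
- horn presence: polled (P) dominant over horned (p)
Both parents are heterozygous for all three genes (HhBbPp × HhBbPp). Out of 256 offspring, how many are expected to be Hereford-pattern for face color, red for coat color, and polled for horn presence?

Trihybrid cross: HhBbPp × HhBbPp
Each trait segregates independently with a 3:1 phenotypic ratio, so each gene contributes 3/4 (dominant) or 1/4 (recessive).
Target: Hereford-pattern (face color), red (coat color), polled (horn presence)
Probability = product of independent per-trait probabilities
= 3/4 × 1/4 × 3/4 = 9/64
Expected count = 9/64 × 256 = 36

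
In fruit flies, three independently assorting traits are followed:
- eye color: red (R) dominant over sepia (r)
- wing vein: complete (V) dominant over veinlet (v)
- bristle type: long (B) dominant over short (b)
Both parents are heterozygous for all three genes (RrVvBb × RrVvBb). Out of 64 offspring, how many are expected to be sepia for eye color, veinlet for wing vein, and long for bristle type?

Trihybrid cross: RrVvBb × RrVvBb
Each trait segregates independently with a 3:1 phenotypic ratio, so each gene contributes 3/4 (dominant) or 1/4 (recessive).
Target: sepia (eye color), veinlet (wing vein), long (bristle type)
Probability = product of independent per-trait probabilities
= 1/4 × 1/4 × 3/4 = 3/64
Expected count = 3/64 × 64 = 3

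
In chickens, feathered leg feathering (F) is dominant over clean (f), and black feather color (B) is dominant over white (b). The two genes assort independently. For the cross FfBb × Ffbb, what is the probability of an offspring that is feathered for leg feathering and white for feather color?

Dihybrid cross FfBb × Ffbb — consider each gene separately:
leg feathering: Ff × Ff → 1 FF, 2 Ff, 1 ff → 3 F_ : 1 ff (out of 4)
feather color: Bb × bb → 2 Bb, 2 bb → 2 B_ : 2 bb (out of 4)
Looking for: feathered (F_) and white (bb)
P(feathered) = 3/4, P(white) = 2/4
P(both) = 3/4 × 2/4 = 6/16 = 3/8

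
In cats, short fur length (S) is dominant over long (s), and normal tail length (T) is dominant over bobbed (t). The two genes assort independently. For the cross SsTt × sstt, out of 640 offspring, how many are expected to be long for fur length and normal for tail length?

Dihybrid cross SsTt × sstt — consider each gene separately:
fur length: Ss × ss → 2 Ss, 2 ss → 2 S_ : 2 ss (out of 4)
tail length: Tt × tt → 2 Tt, 2 tt → 2 T_ : 2 tt (out of 4)
Looking for: long (ss) and normal (T_)
P(long) = 2/4, P(normal) = 2/4
P(both) = 2/4 × 2/4 = 4/16 = 1/4
Expected count = 1/4 × 640 = 160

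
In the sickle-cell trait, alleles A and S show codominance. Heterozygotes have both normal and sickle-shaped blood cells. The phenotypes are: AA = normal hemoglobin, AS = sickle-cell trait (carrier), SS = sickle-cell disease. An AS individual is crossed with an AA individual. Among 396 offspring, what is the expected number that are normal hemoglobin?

Punnett square for AS × AA:
Offspring genotypes: 2 AA, 2 AS
Phenotype counts: 2 normal hemoglobin, 2 sickle-cell trait (carrier)
normal hemoglobin: 2 out of 4 → fraction 1/2
Expected count = 1/2 × 396 = 198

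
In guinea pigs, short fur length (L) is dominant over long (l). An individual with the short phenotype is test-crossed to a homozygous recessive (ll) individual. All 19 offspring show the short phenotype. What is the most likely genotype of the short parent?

Test cross: ? × ll
All offspring are short.
If the unknown parent were heterozygous (Ll), about half of 19 offspring would be long; none are. The unknown parent is most likely homozygous dominant (LL).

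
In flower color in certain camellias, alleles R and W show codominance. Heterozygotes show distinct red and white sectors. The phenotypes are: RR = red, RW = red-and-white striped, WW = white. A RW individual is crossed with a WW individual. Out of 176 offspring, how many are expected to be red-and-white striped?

Punnett square for RW × WW:
Offspring genotypes: 2 RW, 2 WW
Phenotype counts: 2 red-and-white striped, 2 white
red-and-white striped: 2 out of 4 → fraction 1/2
Expected count = 1/2 × 176 = 88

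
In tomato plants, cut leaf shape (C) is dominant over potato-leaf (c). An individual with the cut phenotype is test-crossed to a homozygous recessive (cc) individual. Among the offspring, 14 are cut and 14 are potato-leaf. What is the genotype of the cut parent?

Test cross: ? × cc
Offspring: 14 cut, 14 potato-leaf — approximately 1:1.
A 1:1 ratio in a test cross indicates the unknown parent is heterozygous (Cc).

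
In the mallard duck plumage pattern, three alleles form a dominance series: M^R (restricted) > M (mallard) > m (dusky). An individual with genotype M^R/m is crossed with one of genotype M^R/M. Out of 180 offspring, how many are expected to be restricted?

Cross: M^R/m × M^R/M
Allele dominance: M^R > M > m
Offspring genotypes: 1 M^R/M^R, 1 M^R/M, 1 M^R/m, 1 M/m
Phenotype counts: 3 restricted, 1 mallard
restricted: 3 out of 4 → fraction 3/4
Expected count = 3/4 × 180 = 135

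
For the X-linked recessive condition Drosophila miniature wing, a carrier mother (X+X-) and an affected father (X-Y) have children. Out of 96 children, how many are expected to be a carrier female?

Cross: X+X- × X-Y
Offspring: 1 X+X-, 1 X+Y, 1 X-X-, 1 X-Y
Probability of a carrier female: 1/4
Expected count = 1/4 × 96 = 24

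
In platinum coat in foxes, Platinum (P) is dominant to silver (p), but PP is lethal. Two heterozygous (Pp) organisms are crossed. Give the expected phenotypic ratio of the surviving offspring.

Cross: Pp × Pp
Punnett square offspring (before lethality): 1 PP, 2 Pp, 1 pp
The PP genotype is lethal (embryos die); surviving offspring: 2 Pp, 1 pp
Ratio: 2 platinum : 1 silver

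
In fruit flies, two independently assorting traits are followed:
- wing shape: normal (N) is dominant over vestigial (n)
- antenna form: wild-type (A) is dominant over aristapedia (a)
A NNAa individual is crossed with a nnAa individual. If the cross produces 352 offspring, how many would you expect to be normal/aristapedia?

Dihybrid cross NNAa × nnAa — consider each gene separately:
wing shape: NN × nn → 4 Nn → 4 N_ (out of 4)
antenna form: Aa × Aa → 1 AA, 2 Aa, 1 aa → 3 A_ : 1 aa (out of 4)
Combine (counts out of 4 × 4 = 16): normal/wild-type (N_A_) = 4×3 = 12; normal/aristapedia (N_aa) = 4×1 = 4
Phenotype counts (out of 16): 12 normal/wild-type, 4 normal/aristapedia
normal/aristapedia: 4 out of 16 → fraction 1/4
Expected count = 1/4 × 352 = 88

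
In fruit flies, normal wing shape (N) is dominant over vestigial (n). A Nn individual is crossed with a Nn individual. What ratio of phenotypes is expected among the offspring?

Punnett square for Nn × Nn:
Offspring genotypes: 1 NN, 2 Nn, 1 nn
normal: 3, vestigial: 1
Ratio: 3:1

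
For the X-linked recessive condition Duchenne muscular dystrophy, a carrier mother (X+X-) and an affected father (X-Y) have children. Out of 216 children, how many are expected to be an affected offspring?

Cross: X+X- × X-Y
Offspring: 1 X+X-, 1 X+Y, 1 X-X-, 1 X-Y
Probability of an affected offspring: 2/4 = 1/2
Expected count = 1/2 × 216 = 108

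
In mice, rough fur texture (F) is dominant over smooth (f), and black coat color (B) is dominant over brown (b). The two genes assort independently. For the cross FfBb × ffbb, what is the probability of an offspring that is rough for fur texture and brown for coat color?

Dihybrid cross FfBb × ffbb — consider each gene separately:
fur texture: Ff × ff → 2 Ff, 2 ff → 2 F_ : 2 ff (out of 4)
coat color: Bb × bb → 2 Bb, 2 bb → 2 B_ : 2 bb (out of 4)
Looking for: rough (F_) and brown (bb)
P(rough) = 2/4, P(brown) = 2/4
P(both) = 2/4 × 2/4 = 4/16 = 1/4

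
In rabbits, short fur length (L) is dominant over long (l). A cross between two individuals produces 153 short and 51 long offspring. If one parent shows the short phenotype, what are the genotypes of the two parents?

Observed offspring: 153 short, 51 long
The observed ratio simplifies to 3:1. Long (ll) offspring appear, so each parent must contribute one l allele. The parent stated to show short carries L, so it is Ll. The other parent is then either Ll or ll: Ll × ll would give a 1:1 split, whereas Ll × Ll gives 3:1 — matching the data. So both parents are heterozygous (Ll × Ll).
Parent genotypes: Ll × Ll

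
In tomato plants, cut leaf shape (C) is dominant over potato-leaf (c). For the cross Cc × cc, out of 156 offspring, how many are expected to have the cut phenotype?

Punnett square for Cc × cc:
Offspring genotypes: 2 Cc, 2 cc
Total offspring: 4
Count with target: 2
Probability: 2/4 = 1/2
Expected count = 1/2 × 156 = 78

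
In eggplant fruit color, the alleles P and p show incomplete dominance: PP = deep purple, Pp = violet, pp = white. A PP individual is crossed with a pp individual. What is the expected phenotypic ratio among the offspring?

Punnett square for PP × pp:
Offspring genotypes: 4 Pp
Phenotype counts: 4 violet
Ratio: all violet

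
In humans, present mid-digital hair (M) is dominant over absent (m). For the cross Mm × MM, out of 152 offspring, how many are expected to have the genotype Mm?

Punnett square for Mm × MM:
Offspring genotypes: 2 MM, 2 Mm
Total offspring: 4
Count with target: 2
Probability: 2/4 = 1/2
Expected count = 1/2 × 152 = 76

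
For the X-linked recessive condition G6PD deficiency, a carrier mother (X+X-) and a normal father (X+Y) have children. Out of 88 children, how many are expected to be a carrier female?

Cross: X+X- × X+Y
Offspring: 1 X+X+, 1 X+Y, 1 X+X-, 1 X-Y
Probability of a carrier female: 1/4
Expected count = 1/4 × 88 = 22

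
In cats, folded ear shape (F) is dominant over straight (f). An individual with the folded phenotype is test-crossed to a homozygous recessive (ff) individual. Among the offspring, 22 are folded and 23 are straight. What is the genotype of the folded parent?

Test cross: ? × ff
Offspring: 22 folded, 23 straight — approximately 1:1.
A 1:1 ratio in a test cross indicates the unknown parent is heterozygous (Ff).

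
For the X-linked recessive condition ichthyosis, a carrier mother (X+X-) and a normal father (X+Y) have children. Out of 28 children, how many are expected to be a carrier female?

Cross: X+X- × X+Y
Offspring: 1 X+X+, 1 X+Y, 1 X+X-, 1 X-Y
Probability of a carrier female: 1/4
Expected count = 1/4 × 28 = 7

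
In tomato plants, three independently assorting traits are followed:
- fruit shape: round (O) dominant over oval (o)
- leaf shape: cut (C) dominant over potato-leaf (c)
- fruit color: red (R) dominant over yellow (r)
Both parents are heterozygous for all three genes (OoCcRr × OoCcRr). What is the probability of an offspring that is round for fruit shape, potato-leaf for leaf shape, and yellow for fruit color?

Trihybrid cross: OoCcRr × OoCcRr
Each trait segregates independently with a 3:1 phenotypic ratio, so each gene contributes 3/4 (dominant) or 1/4 (recessive).
Target: round (fruit shape), potato-leaf (leaf shape), yellow (fruit color)
Probability = product of independent per-trait probabilities
= 3/4 × 1/4 × 1/4 = 3/64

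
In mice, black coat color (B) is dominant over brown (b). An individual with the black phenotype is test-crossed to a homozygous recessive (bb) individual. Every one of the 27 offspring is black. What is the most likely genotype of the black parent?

Test cross: ? × bb
All offspring are black.
If the unknown parent were heterozygous (Bb), about half of 27 offspring would be brown; none are. The unknown parent is most likely homozygous dominant (BB).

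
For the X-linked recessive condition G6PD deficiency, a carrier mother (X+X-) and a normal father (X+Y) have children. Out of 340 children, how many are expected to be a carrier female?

Cross: X+X- × X+Y
Offspring: 1 X+X+, 1 X+Y, 1 X+X-, 1 X-Y
Probability of a carrier female: 1/4
Expected count = 1/4 × 340 = 85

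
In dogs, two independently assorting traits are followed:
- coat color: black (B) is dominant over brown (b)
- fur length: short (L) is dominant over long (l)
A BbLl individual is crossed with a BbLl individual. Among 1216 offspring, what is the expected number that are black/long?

Dihybrid cross BbLl × BbLl — consider each gene separately:
coat color: Bb × Bb → 1 BB, 2 Bb, 1 bb → 3 B_ : 1 bb (out of 4)
fur length: Ll × Ll → 1 LL, 2 Ll, 1 ll → 3 L_ : 1 ll (out of 4)
Combine (counts out of 4 × 4 = 16): black/short (B_L_) = 3×3 = 9; black/long (B_ll) = 3×1 = 3; brown/short (bbL_) = 1×3 = 3; brown/long (bbll) = 1×1 = 1
Phenotype counts (out of 16): 9 black/short, 3 black/long, 3 brown/short, 1 brown/long
black/long: 3 out of 16 → fraction 3/16
Expected count = 3/16 × 1216 = 228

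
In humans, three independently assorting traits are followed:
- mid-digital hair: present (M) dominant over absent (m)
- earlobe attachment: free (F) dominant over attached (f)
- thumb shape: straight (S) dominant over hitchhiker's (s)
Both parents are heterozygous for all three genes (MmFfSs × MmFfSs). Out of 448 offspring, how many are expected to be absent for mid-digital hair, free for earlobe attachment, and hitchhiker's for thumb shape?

Trihybrid cross: MmFfSs × MmFfSs
Each trait segregates independently with a 3:1 phenotypic ratio, so each gene contributes 3/4 (dominant) or 1/4 (recessive).
Target: absent (mid-digital hair), free (earlobe attachment), hitchhiker's (thumb shape)
Probability = product of independent per-trait probabilities
= 1/4 × 3/4 × 1/4 = 3/64
Expected count = 3/64 × 448 = 21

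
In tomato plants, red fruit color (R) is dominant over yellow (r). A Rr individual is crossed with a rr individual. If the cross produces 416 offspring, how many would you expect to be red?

Punnett square for Rr × rr:
Offspring genotypes: 2 Rr, 2 rr
red: 2, yellow: 2
red: 2 out of 4 → fraction 1/2
Expected count = 1/2 × 416 = 208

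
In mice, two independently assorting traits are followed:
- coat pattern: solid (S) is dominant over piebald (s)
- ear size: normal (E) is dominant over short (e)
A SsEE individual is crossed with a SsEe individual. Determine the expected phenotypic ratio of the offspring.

Dihybrid cross SsEE × SsEe — consider each gene separately:
coat pattern: Ss × Ss → 1 SS, 2 Ss, 1 ss → 3 S_ : 1 ss (out of 4)
ear size: EE × Ee → 2 EE, 2 Ee → 4 E_ (out of 4)
Combine (counts out of 4 × 4 = 16): solid/normal (S_E_) = 3×4 = 12; piebald/normal (ssE_) = 1×4 = 4
Phenotype counts (out of 16): 12 solid/normal, 4 piebald/normal
Ratio: 3 solid/normal : 1 piebald/normal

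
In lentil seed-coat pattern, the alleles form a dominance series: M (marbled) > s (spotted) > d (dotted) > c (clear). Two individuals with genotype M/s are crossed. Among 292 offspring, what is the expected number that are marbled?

Cross: M/s × M/s
Allele dominance: M > s > d > c
Offspring genotypes: 1 M/M, 2 M/s, 1 s/s
Phenotype counts: 3 marbled, 1 spotted
marbled: 3 out of 4 → fraction 3/4
Expected count = 3/4 × 292 = 219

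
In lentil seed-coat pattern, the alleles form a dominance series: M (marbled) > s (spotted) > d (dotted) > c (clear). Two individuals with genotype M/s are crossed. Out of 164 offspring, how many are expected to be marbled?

Cross: M/s × M/s
Allele dominance: M > s > d > c
Offspring genotypes: 1 M/M, 2 M/s, 1 s/s
Phenotype counts: 3 marbled, 1 spotted
marbled: 3 out of 4 → fraction 3/4
Expected count = 3/4 × 164 = 123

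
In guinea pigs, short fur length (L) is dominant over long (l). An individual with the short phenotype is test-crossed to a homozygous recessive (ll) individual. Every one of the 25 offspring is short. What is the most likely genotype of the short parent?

Test cross: ? × ll
All offspring are short.
If the unknown parent were heterozygous (Ll), about half of 25 offspring would be long; none are. The unknown parent is most likely homozygous dominant (LL).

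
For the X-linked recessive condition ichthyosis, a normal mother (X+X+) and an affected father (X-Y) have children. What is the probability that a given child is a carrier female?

Cross: X+X+ × X-Y
Offspring: 2 X+X-, 2 X+Y
Probability of a carrier female: 2/4 = 1/2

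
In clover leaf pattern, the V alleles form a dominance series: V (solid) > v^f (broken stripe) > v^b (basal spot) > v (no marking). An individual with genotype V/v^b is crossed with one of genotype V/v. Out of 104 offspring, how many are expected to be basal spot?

Cross: V/v^b × V/v
Allele dominance: V > v^f > v^b > v
Offspring genotypes: 1 V/V, 1 V/v, 1 V/v^b, 1 v^b/v
Phenotype counts: 3 solid, 1 basal spot
basal spot: 1 out of 4 → fraction 1/4
Expected count = 1/4 × 104 = 26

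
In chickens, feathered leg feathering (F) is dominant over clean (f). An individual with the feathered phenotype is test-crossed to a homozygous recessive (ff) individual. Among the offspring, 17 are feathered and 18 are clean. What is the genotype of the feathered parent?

Test cross: ? × ff
Offspring: 17 feathered, 18 clean — approximately 1:1.
A 1:1 ratio in a test cross indicates the unknown parent is heterozygous (Ff).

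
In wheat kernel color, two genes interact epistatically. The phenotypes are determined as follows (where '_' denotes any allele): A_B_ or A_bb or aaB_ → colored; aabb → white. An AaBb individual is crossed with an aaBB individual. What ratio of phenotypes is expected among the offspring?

Cross: AaBb × aaBB — consider each gene separately:
A gene: Aa × aa → 2 Aa, 2 aa → 2 A_ : 2 aa (out of 4)
B gene: Bb × BB → 2 BB, 2 Bb → 4 B_ (out of 4)
Genotype classes (out of 4 × 4 = 16): A_B_ = 2×4 = 8; aaB_ = 2×4 = 8
Apply the phenotype rules: A_B_ (8) + aaB_ (8) → colored
Phenotype counts (out of 16): 16 colored
Ratio: all colored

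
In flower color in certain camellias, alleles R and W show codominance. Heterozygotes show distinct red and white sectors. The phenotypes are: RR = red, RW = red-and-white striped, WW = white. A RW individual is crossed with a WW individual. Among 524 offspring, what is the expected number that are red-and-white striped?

Punnett square for RW × WW:
Offspring genotypes: 2 RW, 2 WW
Phenotype counts: 2 red-and-white striped, 2 white
red-and-white striped: 2 out of 4 → fraction 1/2
Expected count = 1/2 × 524 = 262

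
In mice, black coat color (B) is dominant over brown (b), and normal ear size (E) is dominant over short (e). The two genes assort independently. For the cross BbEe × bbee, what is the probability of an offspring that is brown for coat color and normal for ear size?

Dihybrid cross BbEe × bbee — consider each gene separately:
coat color: Bb × bb → 2 Bb, 2 bb → 2 B_ : 2 bb (out of 4)
ear size: Ee × ee → 2 Ee, 2 ee → 2 E_ : 2 ee (out of 4)
Looking for: brown (bb) and normal (E_)
P(brown) = 2/4, P(normal) = 2/4
P(both) = 2/4 × 2/4 = 4/16 = 1/4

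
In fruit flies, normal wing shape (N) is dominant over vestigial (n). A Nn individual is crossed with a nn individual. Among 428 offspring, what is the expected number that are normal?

Punnett square for Nn × nn:
Offspring genotypes: 2 Nn, 2 nn
normal: 2, vestigial: 2
normal: 2 out of 4 → fraction 1/2
Expected count = 1/2 × 428 = 214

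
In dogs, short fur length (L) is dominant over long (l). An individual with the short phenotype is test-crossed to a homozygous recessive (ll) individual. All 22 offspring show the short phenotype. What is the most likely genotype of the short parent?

Test cross: ? × ll
All offspring are short.
If the unknown parent were heterozygous (Ll), about half of 22 offspring would be long; none are. The unknown parent is most likely homozygous dominant (LL).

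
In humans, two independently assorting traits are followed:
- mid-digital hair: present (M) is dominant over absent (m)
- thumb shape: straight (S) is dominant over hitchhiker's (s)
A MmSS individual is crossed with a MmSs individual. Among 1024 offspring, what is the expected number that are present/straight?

Dihybrid cross MmSS × MmSs — consider each gene separately:
mid-digital hair: Mm × Mm → 1 MM, 2 Mm, 1 mm → 3 M_ : 1 mm (out of 4)
thumb shape: SS × Ss → 2 SS, 2 Ss → 4 S_ (out of 4)
Combine (counts out of 4 × 4 = 16): present/straight (M_S_) = 3×4 = 12; absent/straight (mmS_) = 1×4 = 4
Phenotype counts (out of 16): 12 present/straight, 4 absent/straight
present/straight: 12 out of 16 → fraction 3/4
Expected count = 3/4 × 1024 = 768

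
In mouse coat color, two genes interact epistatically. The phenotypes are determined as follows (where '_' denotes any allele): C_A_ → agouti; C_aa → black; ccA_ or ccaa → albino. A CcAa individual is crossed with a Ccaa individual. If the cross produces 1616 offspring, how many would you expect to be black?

Cross: CcAa × Ccaa — consider each gene separately:
C gene: Cc × Cc → 1 CC, 2 Cc, 1 cc → 3 C_ : 1 cc (out of 4)
A gene: Aa × aa → 2 Aa, 2 aa → 2 A_ : 2 aa (out of 4)
Genotype classes (out of 4 × 4 = 16): C_A_ = 3×2 = 6; C_aa = 3×2 = 6; ccA_ = 1×2 = 2; ccaa = 1×2 = 2
Apply the phenotype rules: C_A_ (6) → agouti; C_aa (6) → black; ccA_ (2) + ccaa (2) → albino
Phenotype counts (out of 16): 6 agouti, 6 black, 4 albino
black: 6 out of 16 → fraction 3/8
Expected count = 3/8 × 1616 = 606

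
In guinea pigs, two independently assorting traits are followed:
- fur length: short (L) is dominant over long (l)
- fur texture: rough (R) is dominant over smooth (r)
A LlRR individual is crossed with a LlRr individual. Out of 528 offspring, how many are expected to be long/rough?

Dihybrid cross LlRR × LlRr — consider each gene separately:
fur length: Ll × Ll → 1 LL, 2 Ll, 1 ll → 3 L_ : 1 ll (out of 4)
fur texture: RR × Rr → 2 RR, 2 Rr → 4 R_ (out of 4)
Combine (counts out of 4 × 4 = 16): short/rough (L_R_) = 3×4 = 12; long/rough (llR_) = 1×4 = 4
Phenotype counts (out of 16): 12 short/rough, 4 long/rough
long/rough: 4 out of 16 → fraction 1/4
Expected count = 1/4 × 528 = 132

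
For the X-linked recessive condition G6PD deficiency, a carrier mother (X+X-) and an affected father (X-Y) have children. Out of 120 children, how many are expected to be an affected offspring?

Cross: X+X- × X-Y
Offspring: 1 X+X-, 1 X+Y, 1 X-X-, 1 X-Y
Probability of an affected offspring: 2/4 = 1/2
Expected count = 1/2 × 120 = 60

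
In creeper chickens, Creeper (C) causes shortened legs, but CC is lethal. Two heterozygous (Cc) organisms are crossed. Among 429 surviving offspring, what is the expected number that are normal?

Cross: Cc × Cc
Punnett square offspring (before lethality): 1 CC, 2 Cc, 1 cc
The CC genotype is lethal (embryos die); surviving offspring: 2 Cc, 1 cc
normal: 1 out of 3 → fraction 1/3
Expected count = 1/3 × 429 = 143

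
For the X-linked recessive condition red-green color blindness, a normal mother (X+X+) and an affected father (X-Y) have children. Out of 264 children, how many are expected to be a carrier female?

Cross: X+X+ × X-Y
Offspring: 2 X+X-, 2 X+Y
Probability of a carrier female: 2/4 = 1/2
Expected count = 1/2 × 264 = 132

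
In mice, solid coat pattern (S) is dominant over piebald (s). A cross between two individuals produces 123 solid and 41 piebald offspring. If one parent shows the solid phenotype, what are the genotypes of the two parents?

Observed offspring: 123 solid, 41 piebald
The observed ratio simplifies to 3:1. Piebald (ss) offspring appear, so each parent must contribute one s allele. The parent stated to show solid carries S, so it is Ss. The other parent is then either Ss or ss: Ss × ss would give a 1:1 split, whereas Ss × Ss gives 3:1 — matching the data. So both parents are heterozygous (Ss × Ss).
Parent genotypes: Ss × Ss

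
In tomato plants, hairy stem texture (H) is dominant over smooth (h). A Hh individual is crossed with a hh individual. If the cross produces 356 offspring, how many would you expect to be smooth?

Punnett square for Hh × hh:
Offspring genotypes: 2 Hh, 2 hh
hairy: 2, smooth: 2
smooth: 2 out of 4 → fraction 1/2
Expected count = 1/2 × 356 = 178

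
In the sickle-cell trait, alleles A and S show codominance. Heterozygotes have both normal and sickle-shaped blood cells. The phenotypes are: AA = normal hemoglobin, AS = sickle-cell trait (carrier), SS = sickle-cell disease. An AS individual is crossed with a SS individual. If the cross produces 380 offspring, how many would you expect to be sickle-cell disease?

Punnett square for AS × SS:
Offspring genotypes: 2 AS, 2 SS
Phenotype counts: 2 sickle-cell trait (carrier), 2 sickle-cell disease
sickle-cell disease: 2 out of 4 → fraction 1/2
Expected count = 1/2 × 380 = 190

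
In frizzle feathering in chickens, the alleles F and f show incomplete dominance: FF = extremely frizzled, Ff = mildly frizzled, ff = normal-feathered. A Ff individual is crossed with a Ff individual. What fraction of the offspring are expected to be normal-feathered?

Punnett square for Ff × Ff:
Offspring genotypes: 1 FF, 2 Ff, 1 ff
Phenotype counts: 1 extremely frizzled, 2 mildly frizzled, 1 normal-feathered
normal-feathered: 1 out of 4
Probability: 1/4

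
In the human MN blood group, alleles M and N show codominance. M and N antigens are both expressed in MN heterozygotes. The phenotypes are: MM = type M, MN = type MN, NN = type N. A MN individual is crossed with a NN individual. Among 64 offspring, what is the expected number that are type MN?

Punnett square for MN × NN:
Offspring genotypes: 2 MN, 2 NN
Phenotype counts: 2 type MN, 2 type N
type MN: 2 out of 4 → fraction 1/2
Expected count = 1/2 × 64 = 32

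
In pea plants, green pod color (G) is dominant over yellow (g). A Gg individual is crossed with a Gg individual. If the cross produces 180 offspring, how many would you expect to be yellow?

Punnett square for Gg × Gg:
Offspring genotypes: 1 GG, 2 Gg, 1 gg
green: 3, yellow: 1
yellow: 1 out of 4 → fraction 1/4
Expected count = 1/4 × 180 = 45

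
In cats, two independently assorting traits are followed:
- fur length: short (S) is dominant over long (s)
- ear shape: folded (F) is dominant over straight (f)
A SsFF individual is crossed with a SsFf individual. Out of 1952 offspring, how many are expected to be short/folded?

Dihybrid cross SsFF × SsFf — consider each gene separately:
fur length: Ss × Ss → 1 SS, 2 Ss, 1 ss → 3 S_ : 1 ss (out of 4)
ear shape: FF × Ff → 2 FF, 2 Ff → 4 F_ (out of 4)
Combine (counts out of 4 × 4 = 16): short/folded (S_F_) = 3×4 = 12; long/folded (ssF_) = 1×4 = 4
Phenotype counts (out of 16): 12 short/folded, 4 long/folded
short/folded: 12 out of 16 → fraction 3/4
Expected count = 3/4 × 1952 = 1464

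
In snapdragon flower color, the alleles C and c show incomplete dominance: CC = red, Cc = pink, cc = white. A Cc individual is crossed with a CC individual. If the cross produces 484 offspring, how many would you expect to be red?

Punnett square for Cc × CC:
Offspring genotypes: 2 CC, 2 Cc
Phenotype counts: 2 red, 2 pink
red: 2 out of 4 → fraction 1/2
Expected count = 1/2 × 484 = 242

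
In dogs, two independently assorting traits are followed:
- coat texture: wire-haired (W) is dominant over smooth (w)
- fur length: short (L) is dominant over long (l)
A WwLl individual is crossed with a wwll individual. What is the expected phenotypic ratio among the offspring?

Dihybrid cross WwLl × wwll — consider each gene separately:
coat texture: Ww × ww → 2 Ww, 2 ww → 2 W_ : 2 ww (out of 4)
fur length: Ll × ll → 2 Ll, 2 ll → 2 L_ : 2 ll (out of 4)
Combine (counts out of 4 × 4 = 16): wire-haired/short (W_L_) = 2×2 = 4; wire-haired/long (W_ll) = 2×2 = 4; smooth/short (wwL_) = 2×2 = 4; smooth/long (wwll) = 2×2 = 4
Phenotype counts (out of 16): 4 wire-haired/short, 4 wire-haired/long, 4 smooth/short, 4 smooth/long
Ratio: 1 wire-haired/short : 1 wire-haired/long : 1 smooth/short : 1 smooth/long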